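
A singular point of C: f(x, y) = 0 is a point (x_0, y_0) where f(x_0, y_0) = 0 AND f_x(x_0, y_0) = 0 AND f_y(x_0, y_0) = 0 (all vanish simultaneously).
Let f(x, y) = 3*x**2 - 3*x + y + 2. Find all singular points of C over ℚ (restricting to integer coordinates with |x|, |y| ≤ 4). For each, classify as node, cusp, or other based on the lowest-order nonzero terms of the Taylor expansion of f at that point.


No singular points in the scanned grid; C is smooth there.

Compute partial derivatives:
  f_x = 6*x - 3.
  f_y = 1.
f_y = 1 is a nonzero constant, so f_y never vanishes: no point (x, y) can satisfy f = f_x = f_y = 0. In particular no (x, y) ∈ {−4, ..., 4}² is singular; the curve is smooth.


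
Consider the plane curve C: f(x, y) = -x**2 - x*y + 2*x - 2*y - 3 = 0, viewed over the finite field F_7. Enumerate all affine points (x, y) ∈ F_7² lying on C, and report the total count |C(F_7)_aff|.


Affine F_7-points: {(0, 2), (1, 4), (2, 1), (3, 3), (4, 4), (6, 1)}; count = 6.

For each of the 49 pairs (x, y) ∈ F_7², evaluate f(x, y) mod 7. Record the zeros.
  x = 0: [0↦4, 1↦2, 2↦0, 3↦5, 4↦3, 5↦1, 6↦6]  zeros at y ∈ {2}
  x = 1: [0↦5, 1↦2, 2↦6, 3↦3, 4↦0, 5↦4, 6↦1]  zeros at y ∈ {4}
  x = 2: [0↦4, 1↦0, 2↦3, 3↦6, 4↦2, 5↦5, 6↦1]  zeros at y ∈ {1}
  x = 3: [0↦1, 1↦3, 2↦5, 3↦0, 4↦2, 5↦4, 6↦6]  zeros at y ∈ {3}
  x = 4: [0↦3, 1↦4, 2↦5, 3↦6, 4↦0, 5↦1, 6↦2]  zeros at y ∈ {4}
  x = 5: [0↦3, 1↦3, 2↦3, 3↦3, 4↦3, 5↦3, 6↦3]  zeros at y ∈ ∅
  x = 6: [0↦1, 1↦0, 2↦6, 3↦5, 4↦4, 5↦3, 6↦2]  zeros at y ∈ {1}
Collecting zeros: affine points = {(0, 2), (1, 4), (2, 1), (3, 3), (4, 4), (6, 1)}.
Total count |C(F_7)_aff| = 6.


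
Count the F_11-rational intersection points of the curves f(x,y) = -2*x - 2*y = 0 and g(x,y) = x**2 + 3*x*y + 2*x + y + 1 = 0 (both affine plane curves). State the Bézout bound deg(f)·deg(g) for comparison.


Common zeros: {(1, 10), (5, 6)}; count = 2; Bézout bound = 2.

deg(f) = 1, deg(g) = 2, so Bézout bound = 2.
Scan x ∈ F_11. For each x, list the y ∈ F_11 with f(x, y) ≡ 0 and those with g(x, y) ≡ 0 (mod 11); the common zeros in that column are the intersection.
  x = 0: f ≡ 0 at y ∈ {0}; g ≡ 0 at y ∈ {10}; common: ∅.
  x = 1: f ≡ 0 at y ∈ {10}; g ≡ 0 at y ∈ {10}; common: {10}.
  x = 2: f ≡ 0 at y ∈ {9}; g ≡ 0 at y ∈ {5}; common: ∅.
  x = 3: f ≡ 0 at y ∈ {8}; g ≡ 0 at y ∈ {5}; common: ∅.
  x = 4: f ≡ 0 at y ∈ {7}; g ≡ 0 at y ∈ {4}; common: ∅.
  x = 5: f ≡ 0 at y ∈ {6}; g ≡ 0 at y ∈ {6}; common: {6}.
  x = 6: f ≡ 0 at y ∈ {5}; g ≡ 0 at y ∈ {9}; common: ∅.
  x = 7: f ≡ 0 at y ∈ {4}; g ≡ 0 at y ∈ ∅; common: ∅.
  x = 8: f ≡ 0 at y ∈ {3}; g ≡ 0 at y ∈ {6}; common: ∅.
  x = 9: f ≡ 0 at y ∈ {2}; g ≡ 0 at y ∈ {9}; common: ∅.
  x = 10: f ≡ 0 at y ∈ {1}; g ≡ 0 at y ∈ {0}; common: ∅.
Collecting: common zeros = {(1, 10), (5, 6)}, so the count is 2.
Comparison with the Bézout bound: 2 ≤ 2 = deg(f)·deg(g), as expected for curves with no common component (the bound is attained).


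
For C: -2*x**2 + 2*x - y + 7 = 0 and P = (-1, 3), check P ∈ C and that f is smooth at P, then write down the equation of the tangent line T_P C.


Tangent line at P: 6*x - y + 9 = 0.

Step 1: f(-1, 3) = 0, so P lies on C.
Step 2: partial derivatives
  f_x(x, y) = 2 - 4*x, f_y(x, y) = -1.
  f_x(P) = 6, f_y(P) = -1 (gradient nonzero, so P is smooth).
Step 3: tangent line at P: 6·(x − -1) + -1·(y − 3) = 0.
Expanding: 6*x - y + 9 = 0.


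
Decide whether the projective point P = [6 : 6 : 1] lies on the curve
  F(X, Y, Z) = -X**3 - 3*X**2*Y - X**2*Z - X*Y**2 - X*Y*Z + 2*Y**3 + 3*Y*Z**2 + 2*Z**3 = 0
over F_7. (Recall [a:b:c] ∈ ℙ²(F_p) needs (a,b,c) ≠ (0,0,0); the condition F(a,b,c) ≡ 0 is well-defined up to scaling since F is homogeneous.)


F(6,6,1) ≡ 0 (mod 7); P is on the curve.

Evaluate F(6, 6, 1) term-by-term (mod 7).
  -X**3 ↦ -1·216·1·1 = -216
  -3*X**2*Y ↦ -3·36·6·1 = -648
  -X**2*Z ↦ -1·36·1·1 = -36
  -X*Y**2 ↦ -1·6·36·1 = -216
  -X*Y*Z ↦ -1·6·6·1 = -36
  2*Y**3 ↦ 2·1·216·1 = 432
  3*Y*Z**2 ↦ 3·1·6·1 = 18
  2*Z**3 ↦ 2·1·1·1 = 2
Sum: F(6, 6, 1) = (-216) + (-648) + (-36) + (-216) + (-36) + (432) + (18) + (2) = -700.
Reducing mod 7: -700 ≡ 0 (mod 7).
Since F(a, b, c) ≡ 0 (mod 7), P lies on the curve.


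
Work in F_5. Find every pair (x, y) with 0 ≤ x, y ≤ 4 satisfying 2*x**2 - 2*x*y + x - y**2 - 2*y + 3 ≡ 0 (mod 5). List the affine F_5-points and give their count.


Affine F_5-points: {(0, 1), (0, 2), (1, 3), (3, 1), (4, 2), (4, 3)}; count = 6.

For each of the 25 pairs (x, y) ∈ F_5², evaluate f(x, y) mod 5. Record the zeros.
  x = 0: [0↦3, 1↦0, 2↦0, 3↦3, 4↦4]  zeros at y ∈ {1, 2}
  x = 1: [0↦1, 1↦1, 2↦4, 3↦0, 4↦4]  zeros at y ∈ {3}
  x = 2: [0↦3, 1↦1, 2↦2, 3↦1, 4↦3]  zeros at y ∈ ∅
  x = 3: [0↦4, 1↦0, 2↦4, 3↦1, 4↦1]  zeros at y ∈ {1}
  x = 4: [0↦4, 1↦3, 2↦0, 3↦0, 4↦3]  zeros at y ∈ {2, 3}
Collecting zeros: affine points = {(0, 1), (0, 2), (1, 3), (3, 1), (4, 2), (4, 3)}.
Total count |C(F_5)_aff| = 6.


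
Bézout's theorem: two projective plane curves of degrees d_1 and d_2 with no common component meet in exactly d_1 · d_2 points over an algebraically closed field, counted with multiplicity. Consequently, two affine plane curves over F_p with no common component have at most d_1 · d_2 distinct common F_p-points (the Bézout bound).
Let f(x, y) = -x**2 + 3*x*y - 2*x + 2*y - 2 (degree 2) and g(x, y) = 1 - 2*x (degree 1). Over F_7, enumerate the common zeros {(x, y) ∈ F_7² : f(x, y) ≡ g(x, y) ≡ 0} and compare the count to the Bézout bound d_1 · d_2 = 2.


Common zeros: ∅; count = 0; Bézout bound = 2.

deg(f) = 2, deg(g) = 1, so Bézout bound = 2.
Scan x ∈ F_7. For each x, list the y ∈ F_7 with f(x, y) ≡ 0 and those with g(x, y) ≡ 0 (mod 7); the common zeros in that column are the intersection.
  x = 0: f ≡ 0 at y ∈ {1}; g ≡ 0 at y ∈ ∅; common: ∅.
  x = 1: f ≡ 0 at y ∈ {1}; g ≡ 0 at y ∈ ∅; common: ∅.
  x = 2: f ≡ 0 at y ∈ {3}; g ≡ 0 at y ∈ ∅; common: ∅.
  x = 3: f ≡ 0 at y ∈ {6}; g ≡ 0 at y ∈ ∅; common: ∅.
  x = 4: f ≡ 0 at y ∈ ∅; g ≡ 0 at y ∈ {0, 1, 2, 3, 4, 5, 6}; common: ∅.
  x = 5: f ≡ 0 at y ∈ {3}; g ≡ 0 at y ∈ ∅; common: ∅.
  x = 6: f ≡ 0 at y ∈ {6}; g ≡ 0 at y ∈ ∅; common: ∅.
Collecting: common zeros = ∅, so the count is 0.
Comparison with the Bézout bound: 0 ≤ 2 = deg(f)·deg(g), as expected for curves with no common component (the affine F_7-count falls short of the bound because intersections may lie at infinity, over extension fields, or carry multiplicity).


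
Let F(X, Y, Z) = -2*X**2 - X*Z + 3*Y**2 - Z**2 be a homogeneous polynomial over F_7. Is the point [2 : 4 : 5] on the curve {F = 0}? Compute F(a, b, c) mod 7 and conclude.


F(2,4,5) ≡ 5 (mod 7); P is NOT on the curve.

Evaluate F(2, 4, 5) term-by-term (mod 7).
  -2*X**2 ↦ -2·4·1·1 = -8
  -X*Z ↦ -1·2·1·5 = -10
  3*Y**2 ↦ 3·1·16·1 = 48
  -Z**2 ↦ -1·1·1·25 = -25
Sum: F(2, 4, 5) = (-8) + (-10) + (48) + (-25) = 5.
Reducing mod 7: 5 ≡ 5 (mod 7).
Since F(a, b, c) ≡ 5 ≠ 0 (mod 7), P does NOT lie on the curve.


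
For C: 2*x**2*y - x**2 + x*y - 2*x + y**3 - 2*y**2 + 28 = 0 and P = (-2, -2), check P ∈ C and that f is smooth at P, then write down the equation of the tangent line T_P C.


Tangent line at P: 16*x + 26*y + 84 = 0.

Step 1: f(-2, -2) = 0, so P lies on C.
Step 2: partial derivatives
  f_x(x, y) = 4*x*y - 2*x + y - 2, f_y(x, y) = 2*x**2 + x + 3*y**2 - 4*y.
  f_x(P) = 16, f_y(P) = 26 (gradient nonzero, so P is smooth).
Step 3: tangent line at P: 16·(x − -2) + 26·(y − -2) = 0.
Expanding: 16*x + 26*y + 84 = 0.


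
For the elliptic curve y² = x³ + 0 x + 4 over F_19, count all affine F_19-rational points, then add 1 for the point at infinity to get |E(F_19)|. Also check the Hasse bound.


Affine points = {(0, 2), (0, 17), (1, 9), (1, 10), (4, 7), (4, 12), (6, 7), (6, 12), (7, 9), (7, 10), (9, 7), (9, 12), (10, 4), (10, 15), (11, 9), (11, 10), (13, 4), (13, 15), (15, 4), (15, 15)}; affine count = 20; |E(F_19)| = 21.

Discriminant check: Δ ∝ 4a³ + 27b² = 4·0³ + 27·4² = 4·0 + 27·16 ≡ 14 (mod 19). Nonzero ⇒ E is nonsingular.
For each x ∈ F_19, compute rhs = x³ + 0·x + 4 mod 19, then count y ∈ F_19 with y² ≡ rhs.
  x = 0: rhs = 4, matching y values: 2, 17 (2 points).
  x = 1: rhs = 5, matching y values: 9, 10 (2 points).
  x = 2: rhs = 12, matching y values: none (0 points).
  x = 3: rhs = 12, matching y values: none (0 points).
  x = 4: rhs = 11, matching y values: 7, 12 (2 points).
  x = 5: rhs = 15, matching y values: none (0 points).
  x = 6: rhs = 11, matching y values: 7, 12 (2 points).
  x = 7: rhs = 5, matching y values: 9, 10 (2 points).
  x = 8: rhs = 3, matching y values: none (0 points).
  x = 9: rhs = 11, matching y values: 7, 12 (2 points).
  x = 10: rhs = 16, matching y values: 4, 15 (2 points).
  x = 11: rhs = 5, matching y values: 9, 10 (2 points).
  x = 12: rhs = 3, matching y values: none (0 points).
  x = 13: rhs = 16, matching y values: 4, 15 (2 points).
  x = 14: rhs = 12, matching y values: none (0 points).
  x = 15: rhs = 16, matching y values: 4, 15 (2 points).
  x = 16: rhs = 15, matching y values: none (0 points).
  x = 17: rhs = 15, matching y values: none (0 points).
  x = 18: rhs = 3, matching y values: none (0 points).
Total affine count: 20.
Full point count |E(F_19)| = 20 + 1 = 21.
Hasse bound: |21 − (19+1)| = |1| = 1 ≤ 2√19 ≈ 8.7178 ✓.


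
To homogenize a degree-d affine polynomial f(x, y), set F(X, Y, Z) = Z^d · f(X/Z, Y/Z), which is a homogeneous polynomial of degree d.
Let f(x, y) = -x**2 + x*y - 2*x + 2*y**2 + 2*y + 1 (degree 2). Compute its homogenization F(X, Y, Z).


F(X, Y, Z) = -X**2 + X*Y - 2*X*Z + 2*Y**2 + 2*Y*Z + Z**2

deg(f) = 2.
Substitute x = X/Z, y = Y/Z into f, then multiply by Z^2.
  monomial -1·x^2·y^0 ↦ -1·X^2·Y^0·Z^0.
  monomial 1·x^1·y^1 ↦ 1·X^1·Y^1·Z^0.
  monomial -2·x^1·y^0 ↦ -2·X^1·Y^0·Z^1.
  monomial 2·x^0·y^2 ↦ 2·X^0·Y^2·Z^0.
  monomial 2·x^0·y^1 ↦ 2·X^0·Y^1·Z^1.
  monomial 1·x^0·y^0 ↦ 1·X^0·Y^0·Z^2.
Collecting: F(X, Y, Z) = -X**2 + X*Y - 2*X*Z + 2*Y**2 + 2*Y*Z + Z**2.


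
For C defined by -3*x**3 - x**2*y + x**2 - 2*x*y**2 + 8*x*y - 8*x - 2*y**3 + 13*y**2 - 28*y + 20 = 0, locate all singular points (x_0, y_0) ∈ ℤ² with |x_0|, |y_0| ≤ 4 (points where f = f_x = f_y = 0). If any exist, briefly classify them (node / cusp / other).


Singular points: {(0, 2)}; classification: node.

Compute partial derivatives:
  f_x = -9*x**2 - 2*x*y + 2*x - 2*y**2 + 8*y - 8.
  f_y = -x**2 - 4*x*y + 8*x - 6*y**2 + 26*y - 28.
Scan x_0 ∈ {−4, ..., 4}. For each x_0, f_y(x_0, y) is a polynomial in y; find its integer roots y ∈ {−4, ..., 4}, then test f_x and f at those candidates.
  x = -4: f_y(-4, y) = -6*y**2 + 42*y - 76; no integer root y with |y| ≤ 4.
  x = -3: f_y(-3, y) = -6*y**2 + 38*y - 61; no integer root y with |y| ≤ 4.
  x = -2: f_y(-2, y) = -6*y**2 + 34*y - 48; vanishes at y ∈ {3}. (-2, 3): f_x = -30 ≠ 0.
  x = -1: f_y(-1, y) = -6*y**2 + 30*y - 37; no integer root y with |y| ≤ 4.
  x = 0: f_y(0, y) = -6*y**2 + 26*y - 28; vanishes at y ∈ {2}. (0, 2): f_x = 0, f = 0 — SINGULAR.
  x = 1: f_y(1, y) = -6*y**2 + 22*y - 21; no integer root y with |y| ≤ 4.
  x = 2: f_y(2, y) = -6*y**2 + 18*y - 16; no integer root y with |y| ≤ 4.
  x = 3: f_y(3, y) = -6*y**2 + 14*y - 13; no integer root y with |y| ≤ 4.
  x = 4: f_y(4, y) = -6*y**2 + 10*y - 12; no integer root y with |y| ≤ 4.
Only singular point on the grid: (0, 2).
Classify: substitute x = 0 + u, y = 2 + v and expand: f = -3*u**3 - u**2*v - u**2 - 2*u*v**2 - 2*v**3 + v**2.
No constant or linear terms (consistent with a singular point). Quadratic part: -u**2 + v**2. Cubic part: -3*u**3 - u**2*v - 2*u*v**2 - 2*v**3.
The quadratic part v**2 - u**2 = (v − u)(v + u) splits into two distinct linear factors, so there are two distinct tangent lines y − 2 = ±(x − 0) — this is a node (ordinary double point).
Classification: node.


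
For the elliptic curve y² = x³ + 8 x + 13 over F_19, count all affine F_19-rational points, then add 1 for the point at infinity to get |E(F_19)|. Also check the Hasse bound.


Affine points = {(3, 8), (3, 11), (5, 8), (5, 11), (6, 7), (6, 12), (8, 0), (9, 4), (9, 15), (11, 8), (11, 11), (14, 0), (16, 0), (18, 2), (18, 17)}; affine count = 15; |E(F_19)| = 16.

Discriminant check: Δ ∝ 4a³ + 27b² = 4·8³ + 27·13² = 4·512 + 27·169 ≡ 18 (mod 19). Nonzero ⇒ E is nonsingular.
For each x ∈ F_19, compute rhs = x³ + 8·x + 13 mod 19, then count y ∈ F_19 with y² ≡ rhs.
  x = 0: rhs = 13, matching y values: none (0 points).
  x = 1: rhs = 3, matching y values: none (0 points).
  x = 2: rhs = 18, matching y values: none (0 points).
  x = 3: rhs = 7, matching y values: 8, 11 (2 points).
  x = 4: rhs = 14, matching y values: none (0 points).
  x = 5: rhs = 7, matching y values: 8, 11 (2 points).
  x = 6: rhs = 11, matching y values: 7, 12 (2 points).
  x = 7: rhs = 13, matching y values: none (0 points).
  x = 8: rhs = 0, matching y values: 0 (1 points).
  x = 9: rhs = 16, matching y values: 4, 15 (2 points).
  x = 10: rhs = 10, matching y values: none (0 points).
  x = 11: rhs = 7, matching y values: 8, 11 (2 points).
  x = 12: rhs = 13, matching y values: none (0 points).
  x = 13: rhs = 15, matching y values: none (0 points).
  x = 14: rhs = 0, matching y values: 0 (1 points).
  x = 15: rhs = 12, matching y values: none (0 points).
  x = 16: rhs = 0, matching y values: 0 (1 points).
  x = 17: rhs = 8, matching y values: none (0 points).
  x = 18: rhs = 4, matching y values: 2, 17 (2 points).
Total affine count: 15.
Full point count |E(F_19)| = 15 + 1 = 16.
Hasse bound: |16 − (19+1)| = |-4| = 4 ≤ 2√19 ≈ 8.7178 ✓.


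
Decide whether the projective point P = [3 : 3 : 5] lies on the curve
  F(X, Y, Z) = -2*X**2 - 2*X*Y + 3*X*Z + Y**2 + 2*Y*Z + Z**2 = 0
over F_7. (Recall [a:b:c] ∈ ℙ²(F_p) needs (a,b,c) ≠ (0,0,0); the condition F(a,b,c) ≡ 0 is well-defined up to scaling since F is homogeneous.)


F(3,3,5) ≡ 3 (mod 7); P is NOT on the curve.

Evaluate F(3, 3, 5) term-by-term (mod 7).
  -2*X**2 ↦ -2·9·1·1 = -18
  -2*X*Y ↦ -2·3·3·1 = -18
  3*X*Z ↦ 3·3·1·5 = 45
  Y**2 ↦ 1·1·9·1 = 9
  2*Y*Z ↦ 2·1·3·5 = 30
  Z**2 ↦ 1·1·1·25 = 25
Sum: F(3, 3, 5) = (-18) + (-18) + (45) + (9) + (30) + (25) = 73.
Reducing mod 7: 73 ≡ 3 (mod 7).
Since F(a, b, c) ≡ 3 ≠ 0 (mod 7), P does NOT lie on the curve.


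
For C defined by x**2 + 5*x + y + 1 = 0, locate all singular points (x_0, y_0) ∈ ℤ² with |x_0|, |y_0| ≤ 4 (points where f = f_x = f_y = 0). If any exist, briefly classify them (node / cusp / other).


No singular points in the scanned grid; C is smooth there.

Compute partial derivatives:
  f_x = 2*x + 5.
  f_y = 1.
f_y = 1 is a nonzero constant, so f_y never vanishes: no point (x, y) can satisfy f = f_x = f_y = 0. In particular no (x, y) ∈ {−4, ..., 4}² is singular; the curve is smooth.


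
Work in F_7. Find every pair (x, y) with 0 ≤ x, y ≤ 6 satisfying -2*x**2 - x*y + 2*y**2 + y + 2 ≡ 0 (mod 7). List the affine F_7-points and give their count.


Affine F_7-points: {(1, 0), (2, 2), (4, 2), (4, 3), (5, 3), (5, 6), (6, 0), (6, 6)}; count = 8.

For each of the 49 pairs (x, y) ∈ F_7², evaluate f(x, y) mod 7. Record the zeros.
  x = 0: [0↦2, 1↦5, 2↦5, 3↦2, 4↦3, 5↦1, 6↦3]  zeros at y ∈ ∅
  x = 1: [0↦0, 1↦2, 2↦1, 3↦4, 4↦4, 5↦1, 6↦2]  zeros at y ∈ {0}
  x = 2: [0↦1, 1↦2, 2↦0, 3↦2, 4↦1, 5↦4, 6↦4]  zeros at y ∈ {2}
  x = 3: [0↦5, 1↦5, 2↦2, 3↦3, 4↦1, 5↦3, 6↦2]  zeros at y ∈ ∅
  x = 4: [0↦5, 1↦4, 2↦0, 3↦0, 4↦4, 5↦5, 6↦3]  zeros at y ∈ {2, 3}
  x = 5: [0↦1, 1↦6, 2↦1, 3↦0, 4↦3, 5↦3, 6↦0]  zeros at y ∈ {3, 6}
  x = 6: [0↦0, 1↦4, 2↦5, 3↦3, 4↦5, 5↦4, 6↦0]  zeros at y ∈ {0, 6}
Collecting zeros: affine points = {(1, 0), (2, 2), (4, 2), (4, 3), (5, 3), (5, 6), (6, 0), (6, 6)}.
Total count |C(F_7)_aff| = 8.


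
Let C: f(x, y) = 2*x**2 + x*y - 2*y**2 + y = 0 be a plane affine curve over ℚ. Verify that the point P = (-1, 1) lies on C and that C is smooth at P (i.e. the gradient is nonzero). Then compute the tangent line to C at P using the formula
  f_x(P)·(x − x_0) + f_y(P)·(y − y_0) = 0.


Tangent line at P: -3*x - 4*y + 1 = 0.

Step 1: f(-1, 1) = 0, so P lies on C.
Step 2: partial derivatives
  f_x(x, y) = 4*x + y, f_y(x, y) = x - 4*y + 1.
  f_x(P) = -3, f_y(P) = -4 (gradient nonzero, so P is smooth).
Step 3: tangent line at P: -3·(x − -1) + -4·(y − 1) = 0.
Expanding: -3*x - 4*y + 1 = 0.


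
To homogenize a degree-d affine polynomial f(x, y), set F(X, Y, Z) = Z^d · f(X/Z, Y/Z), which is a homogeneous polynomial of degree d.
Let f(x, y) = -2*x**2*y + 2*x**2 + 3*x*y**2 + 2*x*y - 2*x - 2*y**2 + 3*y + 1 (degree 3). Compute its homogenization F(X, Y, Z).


F(X, Y, Z) = -2*X**2*Y + 2*X**2*Z + 3*X*Y**2 + 2*X*Y*Z - 2*X*Z**2 - 2*Y**2*Z + 3*Y*Z**2 + Z**3

deg(f) = 3.
Substitute x = X/Z, y = Y/Z into f, then multiply by Z^3.
  monomial -2·x^2·y^1 ↦ -2·X^2·Y^1·Z^0.
  monomial 2·x^2·y^0 ↦ 2·X^2·Y^0·Z^1.
  monomial 3·x^1·y^2 ↦ 3·X^1·Y^2·Z^0.
  monomial 2·x^1·y^1 ↦ 2·X^1·Y^1·Z^1.
  monomial -2·x^1·y^0 ↦ -2·X^1·Y^0·Z^2.
  monomial -2·x^0·y^2 ↦ -2·X^0·Y^2·Z^1.
  monomial 3·x^0·y^1 ↦ 3·X^0·Y^1·Z^2.
  monomial 1·x^0·y^0 ↦ 1·X^0·Y^0·Z^3.
Collecting: F(X, Y, Z) = -2*X**2*Y + 2*X**2*Z + 3*X*Y**2 + 2*X*Y*Z - 2*X*Z**2 - 2*Y**2*Z + 3*Y*Z**2 + Z**3.


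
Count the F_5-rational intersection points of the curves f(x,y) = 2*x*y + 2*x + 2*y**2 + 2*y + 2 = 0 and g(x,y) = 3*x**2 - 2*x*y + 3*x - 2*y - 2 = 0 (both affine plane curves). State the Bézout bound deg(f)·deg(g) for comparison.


Common zeros: {(1, 1), (3, 3)}; count = 2; Bézout bound = 4.

deg(f) = 2, deg(g) = 2, so Bézout bound = 4.
Scan x ∈ F_5. For each x, list the y ∈ F_5 with f(x, y) ≡ 0 and those with g(x, y) ≡ 0 (mod 5); the common zeros in that column are the intersection.
  x = 0: f ≡ 0 at y ∈ ∅; g ≡ 0 at y ∈ {4}; common: ∅.
  x = 1: f ≡ 0 at y ∈ {1, 2}; g ≡ 0 at y ∈ {1}; common: {1}.
  x = 2: f ≡ 0 at y ∈ ∅; g ≡ 0 at y ∈ {1}; common: ∅.
  x = 3: f ≡ 0 at y ∈ {3}; g ≡ 0 at y ∈ {3}; common: {3}.
  x = 4: f ≡ 0 at y ∈ {0}; g ≡ 0 at y ∈ ∅; common: ∅.
Collecting: common zeros = {(1, 1), (3, 3)}, so the count is 2.
Comparison with the Bézout bound: 2 ≤ 4 = deg(f)·deg(g), as expected for curves with no common component (the affine F_5-count falls short of the bound because intersections may lie at infinity, over extension fields, or carry multiplicity).


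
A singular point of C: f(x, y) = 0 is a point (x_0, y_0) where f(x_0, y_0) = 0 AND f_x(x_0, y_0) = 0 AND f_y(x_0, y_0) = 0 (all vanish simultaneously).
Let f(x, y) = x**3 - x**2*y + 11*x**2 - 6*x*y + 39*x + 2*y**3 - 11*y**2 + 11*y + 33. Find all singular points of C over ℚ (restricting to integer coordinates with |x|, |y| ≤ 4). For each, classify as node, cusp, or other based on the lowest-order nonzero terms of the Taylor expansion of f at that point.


Singular points: {(-3, 2)}; classification: cusp.

Compute partial derivatives:
  f_x = 3*x**2 - 2*x*y + 22*x - 6*y + 39.
  f_y = -x**2 - 6*x + 6*y**2 - 22*y + 11.
Scan x_0 ∈ {−4, ..., 4}. For each x_0, f_y(x_0, y) is a polynomial in y; find its integer roots y ∈ {−4, ..., 4}, then test f_x and f at those candidates.
  x = -4: f_y(-4, y) = 6*y**2 - 22*y + 19; no integer root y with |y| ≤ 4.
  x = -3: f_y(-3, y) = 6*y**2 - 22*y + 20; vanishes at y ∈ {2}. (-3, 2): f_x = 0, f = 0 — SINGULAR.
  x = -2: f_y(-2, y) = 6*y**2 - 22*y + 19; no integer root y with |y| ≤ 4.
  x = -1: f_y(-1, y) = 6*y**2 - 22*y + 16; vanishes at y ∈ {1}. (-1, 1): f_x = 16 ≠ 0.
  x = 0: f_y(0, y) = 6*y**2 - 22*y + 11; no integer root y with |y| ≤ 4.
  x = 1: f_y(1, y) = 6*y**2 - 22*y + 4; no integer root y with |y| ≤ 4.
  x = 2: f_y(2, y) = 6*y**2 - 22*y - 5; no integer root y with |y| ≤ 4.
  x = 3: f_y(3, y) = 6*y**2 - 22*y - 16; no integer root y with |y| ≤ 4.
  x = 4: f_y(4, y) = 6*y**2 - 22*y - 29; no integer root y with |y| ≤ 4.
Only singular point on the grid: (-3, 2).
Classify: substitute x = -3 + u, y = 2 + v and expand: f = u**3 - u**2*v + 2*v**3 + v**2.
No constant or linear terms (consistent with a singular point). Quadratic part: v**2. Cubic part: u**3 - u**2*v + 2*v**3.
The quadratic part v**2 is a perfect square, so there is a single (double) tangent line v = 0, i.e. y = 2. Restricting the cubic part to that line (v = 0) leaves u**3 ≠ 0, so f is not divisible by v and the branch is v² ≈ -u**3 to lowest order — this is a cusp.
Classification: cusp.


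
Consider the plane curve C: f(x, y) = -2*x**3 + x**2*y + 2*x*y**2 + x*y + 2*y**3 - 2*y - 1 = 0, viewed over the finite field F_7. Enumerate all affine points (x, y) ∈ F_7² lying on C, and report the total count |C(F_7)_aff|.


Affine F_7-points: {(0, 4), (1, 2), (2, 1)}; count = 3.

For each of the 49 pairs (x, y) ∈ F_7², evaluate f(x, y) mod 7. Record the zeros.
  x = 0: [0↦6, 1↦6, 2↦4, 3↦5, 4↦0, 5↦1, 6↦6]  zeros at y ∈ {4}
  x = 1: [0↦4, 1↦1, 2↦0, 3↦6, 4↦3, 5↦3, 6↦4]  zeros at y ∈ {2}
  x = 2: [0↦4, 1↦0, 2↦2, 3↦1, 4↦2, 5↦3, 6↦2]  zeros at y ∈ {1}
  x = 3: [0↦1, 1↦5, 2↦5, 3↦6, 4↦6, 5↦3, 6↦2]  zeros at y ∈ ∅
  x = 4: [0↦4, 1↦4, 2↦4, 3↦2, 4↦3, 5↦5, 6↦6]  zeros at y ∈ ∅
  x = 5: [0↦1, 1↦6, 2↦1, 3↦5, 4↦2, 5↦4, 6↦2]  zeros at y ∈ ∅
  x = 6: [0↦1, 1↦6, 2↦5, 3↦3, 4↦5, 5↦2, 6↦6]  zeros at y ∈ ∅
Collecting zeros: affine points = {(0, 4), (1, 2), (2, 1)}.
Total count |C(F_7)_aff| = 3.


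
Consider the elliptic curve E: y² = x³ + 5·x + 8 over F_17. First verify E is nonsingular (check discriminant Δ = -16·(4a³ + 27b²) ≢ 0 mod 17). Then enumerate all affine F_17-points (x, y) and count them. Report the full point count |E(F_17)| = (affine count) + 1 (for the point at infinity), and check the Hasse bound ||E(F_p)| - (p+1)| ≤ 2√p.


Affine points = {(0, 5), (0, 12), (2, 3), (2, 14), (3, 4), (3, 13), (6, 4), (6, 13), (8, 4), (8, 13), (9, 0), (10, 2), (10, 15), (11, 0), (13, 3), (13, 14), (14, 0), (16, 6), (16, 11)}; affine count = 19; |E(F_17)| = 20.

Discriminant check: Δ ∝ 4a³ + 27b² = 4·5³ + 27·8² = 4·125 + 27·64 ≡ 1 (mod 17). Nonzero ⇒ E is nonsingular.
For each x ∈ F_17, compute rhs = x³ + 5·x + 8 mod 17, then count y ∈ F_17 with y² ≡ rhs.
  x = 0: rhs = 8, matching y values: 5, 12 (2 points).
  x = 1: rhs = 14, matching y values: none (0 points).
  x = 2: rhs = 9, matching y values: 3, 14 (2 points).
  x = 3: rhs = 16, matching y values: 4, 13 (2 points).
  x = 4: rhs = 7, matching y values: none (0 points).
  x = 5: rhs = 5, matching y values: none (0 points).
  x = 6: rhs = 16, matching y values: 4, 13 (2 points).
  x = 7: rhs = 12, matching y values: none (0 points).
  x = 8: rhs = 16, matching y values: 4, 13 (2 points).
  x = 9: rhs = 0, matching y values: 0 (1 points).
  x = 10: rhs = 4, matching y values: 2, 15 (2 points).
  x = 11: rhs = 0, matching y values: 0 (1 points).
  x = 12: rhs = 11, matching y values: none (0 points).
  x = 13: rhs = 9, matching y values: 3, 14 (2 points).
  x = 14: rhs = 0, matching y values: 0 (1 points).
  x = 15: rhs = 7, matching y values: none (0 points).
  x = 16: rhs = 2, matching y values: 6, 11 (2 points).
Total affine count: 19.
Full point count |E(F_17)| = 19 + 1 = 20.
Hasse bound: |20 − (17+1)| = |2| = 2 ≤ 2√17 ≈ 8.2462 ✓.


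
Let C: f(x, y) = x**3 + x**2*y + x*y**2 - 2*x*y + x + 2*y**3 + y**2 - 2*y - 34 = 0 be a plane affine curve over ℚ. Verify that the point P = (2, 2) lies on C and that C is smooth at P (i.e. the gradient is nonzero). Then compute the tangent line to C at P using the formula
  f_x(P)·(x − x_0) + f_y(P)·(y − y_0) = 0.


Tangent line at P: 21*x + 34*y - 110 = 0.

Step 1: f(2, 2) = 0, so P lies on C.
Step 2: partial derivatives
  f_x(x, y) = 3*x**2 + 2*x*y + y**2 - 2*y + 1, f_y(x, y) = x**2 + 2*x*y - 2*x + 6*y**2 + 2*y - 2.
  f_x(P) = 21, f_y(P) = 34 (gradient nonzero, so P is smooth).
Step 3: tangent line at P: 21·(x − 2) + 34·(y − 2) = 0.
Expanding: 21*x + 34*y - 110 = 0.


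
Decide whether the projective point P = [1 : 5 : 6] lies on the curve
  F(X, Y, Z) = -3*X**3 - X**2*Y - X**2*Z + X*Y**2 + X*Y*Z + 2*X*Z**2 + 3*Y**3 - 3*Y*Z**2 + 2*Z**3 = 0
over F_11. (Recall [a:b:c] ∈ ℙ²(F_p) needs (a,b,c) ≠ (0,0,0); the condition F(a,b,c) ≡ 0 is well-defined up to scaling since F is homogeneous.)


F(1,5,6) ≡ 6 (mod 11); P is NOT on the curve.

Evaluate F(1, 5, 6) term-by-term (mod 11).
  -3*X**3 ↦ -3·1·1·1 = -3
  -X**2*Y ↦ -1·1·5·1 = -5
  -X**2*Z ↦ -1·1·1·6 = -6
  X*Y**2 ↦ 1·1·25·1 = 25
  X*Y*Z ↦ 1·1·5·6 = 30
  2*X*Z**2 ↦ 2·1·1·36 = 72
  3*Y**3 ↦ 3·1·125·1 = 375
  -3*Y*Z**2 ↦ -3·1·5·36 = -540
  2*Z**3 ↦ 2·1·1·216 = 432
Sum: F(1, 5, 6) = (-3) + (-5) + (-6) + (25) + (30) + (72) + (375) + (-540) + (432) = 380.
Reducing mod 11: 380 ≡ 6 (mod 11).
Since F(a, b, c) ≡ 6 ≠ 0 (mod 11), P does NOT lie on the curve.


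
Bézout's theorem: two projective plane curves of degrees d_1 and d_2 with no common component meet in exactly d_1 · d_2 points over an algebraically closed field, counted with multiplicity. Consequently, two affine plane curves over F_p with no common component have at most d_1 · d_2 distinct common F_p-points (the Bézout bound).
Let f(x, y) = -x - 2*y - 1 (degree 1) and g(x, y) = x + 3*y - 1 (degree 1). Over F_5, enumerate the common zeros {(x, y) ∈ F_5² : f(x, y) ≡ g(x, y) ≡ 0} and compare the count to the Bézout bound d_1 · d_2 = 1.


Common zeros: {(0, 2)}; count = 1; Bézout bound = 1.

deg(f) = 1, deg(g) = 1, so Bézout bound = 1.
Scan x ∈ F_5. For each x, list the y ∈ F_5 with f(x, y) ≡ 0 and those with g(x, y) ≡ 0 (mod 5); the common zeros in that column are the intersection.
  x = 0: f ≡ 0 at y ∈ {2}; g ≡ 0 at y ∈ {2}; common: {2}.
  x = 1: f ≡ 0 at y ∈ {4}; g ≡ 0 at y ∈ {0}; common: ∅.
  x = 2: f ≡ 0 at y ∈ {1}; g ≡ 0 at y ∈ {3}; common: ∅.
  x = 3: f ≡ 0 at y ∈ {3}; g ≡ 0 at y ∈ {1}; common: ∅.
  x = 4: f ≡ 0 at y ∈ {0}; g ≡ 0 at y ∈ {4}; common: ∅.
Collecting: common zeros = {(0, 2)}, so the count is 1.
Comparison with the Bézout bound: 1 ≤ 1 = deg(f)·deg(g), as expected for curves with no common component (the bound is attained).


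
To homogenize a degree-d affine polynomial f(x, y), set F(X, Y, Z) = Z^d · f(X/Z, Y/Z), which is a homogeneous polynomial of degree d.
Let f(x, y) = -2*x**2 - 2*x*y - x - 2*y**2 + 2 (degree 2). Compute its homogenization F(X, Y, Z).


F(X, Y, Z) = -2*X**2 - 2*X*Y - X*Z - 2*Y**2 + 2*Z**2

deg(f) = 2.
Substitute x = X/Z, y = Y/Z into f, then multiply by Z^2.
  monomial -2·x^2·y^0 ↦ -2·X^2·Y^0·Z^0.
  monomial -2·x^1·y^1 ↦ -2·X^1·Y^1·Z^0.
  monomial -1·x^1·y^0 ↦ -1·X^1·Y^0·Z^1.
  monomial -2·x^0·y^2 ↦ -2·X^0·Y^2·Z^0.
  monomial 2·x^0·y^0 ↦ 2·X^0·Y^0·Z^2.
Collecting: F(X, Y, Z) = -2*X**2 - 2*X*Y - X*Z - 2*Y**2 + 2*Z**2.


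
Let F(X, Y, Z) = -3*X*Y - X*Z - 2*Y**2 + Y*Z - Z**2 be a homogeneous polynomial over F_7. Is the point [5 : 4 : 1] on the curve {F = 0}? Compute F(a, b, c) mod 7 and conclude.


F(5,4,1) ≡ 4 (mod 7); P is NOT on the curve.

Evaluate F(5, 4, 1) term-by-term (mod 7).
  -3*X*Y ↦ -3·5·4·1 = -60
  -X*Z ↦ -1·5·1·1 = -5
  -2*Y**2 ↦ -2·1·16·1 = -32
  Y*Z ↦ 1·1·4·1 = 4
  -Z**2 ↦ -1·1·1·1 = -1
Sum: F(5, 4, 1) = (-60) + (-5) + (-32) + (4) + (-1) = -94.
Reducing mod 7: -94 ≡ 4 (mod 7).
Since F(a, b, c) ≡ 4 ≠ 0 (mod 7), P does NOT lie on the curve.


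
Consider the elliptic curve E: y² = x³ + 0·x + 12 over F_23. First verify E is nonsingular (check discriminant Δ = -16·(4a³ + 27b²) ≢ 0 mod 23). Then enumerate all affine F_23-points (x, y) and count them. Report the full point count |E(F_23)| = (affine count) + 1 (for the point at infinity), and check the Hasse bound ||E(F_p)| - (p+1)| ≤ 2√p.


Affine points = {(0, 9), (0, 14), (1, 6), (1, 17), (3, 4), (3, 19), (8, 8), (8, 15), (10, 0), (11, 3), (11, 20), (13, 1), (13, 22), (15, 11), (15, 12), (17, 7), (17, 16), (18, 5), (18, 18), (20, 10), (20, 13), (21, 2), (21, 21)}; affine count = 23; |E(F_23)| = 24.

Discriminant check: Δ ∝ 4a³ + 27b² = 4·0³ + 27·12² = 4·0 + 27·144 ≡ 1 (mod 23). Nonzero ⇒ E is nonsingular.
For each x ∈ F_23, compute rhs = x³ + 0·x + 12 mod 23, then count y ∈ F_23 with y² ≡ rhs.
  x = 0: rhs = 12, matching y values: 9, 14 (2 points).
  x = 1: rhs = 13, matching y values: 6, 17 (2 points).
  x = 2: rhs = 20, matching y values: none (0 points).
  x = 3: rhs = 16, matching y values: 4, 19 (2 points).
  x = 4: rhs = 7, matching y values: none (0 points).
  x = 5: rhs = 22, matching y values: none (0 points).
  x = 6: rhs = 21, matching y values: none (0 points).
  x = 7: rhs = 10, matching y values: none (0 points).
  x = 8: rhs = 18, matching y values: 8, 15 (2 points).
  x = 9: rhs = 5, matching y values: none (0 points).
  x = 10: rhs = 0, matching y values: 0 (1 points).
  x = 11: rhs = 9, matching y values: 3, 20 (2 points).
  x = 12: rhs = 15, matching y values: none (0 points).
  x = 13: rhs = 1, matching y values: 1, 22 (2 points).
  x = 14: rhs = 19, matching y values: none (0 points).
  x = 15: rhs = 6, matching y values: 11, 12 (2 points).
  x = 16: rhs = 14, matching y values: none (0 points).
  x = 17: rhs = 3, matching y values: 7, 16 (2 points).
  x = 18: rhs = 2, matching y values: 5, 18 (2 points).
  x = 19: rhs = 17, matching y values: none (0 points).
  x = 20: rhs = 8, matching y values: 10, 13 (2 points).
  x = 21: rhs = 4, matching y values: 2, 21 (2 points).
  x = 22: rhs = 11, matching y values: none (0 points).
Total affine count: 23.
Full point count |E(F_23)| = 23 + 1 = 24.
Hasse bound: |24 − (23+1)| = |0| = 0 ≤ 2√23 ≈ 9.5917 ✓.


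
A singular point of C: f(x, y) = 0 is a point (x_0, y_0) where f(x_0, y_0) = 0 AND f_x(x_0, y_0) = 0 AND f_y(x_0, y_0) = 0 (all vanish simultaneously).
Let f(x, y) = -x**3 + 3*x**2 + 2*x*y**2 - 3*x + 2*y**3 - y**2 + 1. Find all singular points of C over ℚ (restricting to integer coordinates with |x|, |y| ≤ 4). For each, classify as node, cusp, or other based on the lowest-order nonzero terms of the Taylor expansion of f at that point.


Singular points: {(1, 0)}; classification: cusp.

Compute partial derivatives:
  f_x = -3*x**2 + 6*x + 2*y**2 - 3.
  f_y = 4*x*y + 6*y**2 - 2*y.
Scan x_0 ∈ {−4, ..., 4}. For each x_0, f_y(x_0, y) is a polynomial in y; find its integer roots y ∈ {−4, ..., 4}, then test f_x and f at those candidates.
  x = -4: f_y(-4, y) = 6*y**2 - 18*y; vanishes at y ∈ {0, 3}. (-4, 0): f_x = -75 ≠ 0; (-4, 3): f_x = -57 ≠ 0.
  x = -3: f_y(-3, y) = 6*y**2 - 14*y; vanishes at y ∈ {0}. (-3, 0): f_x = -48 ≠ 0.
  x = -2: f_y(-2, y) = 6*y**2 - 10*y; vanishes at y ∈ {0}. (-2, 0): f_x = -27 ≠ 0.
  x = -1: f_y(-1, y) = 6*y**2 - 6*y; vanishes at y ∈ {0, 1}. (-1, 0): f_x = -12 ≠ 0; (-1, 1): f_x = -10 ≠ 0.
  x = 0: f_y(0, y) = 6*y**2 - 2*y; vanishes at y ∈ {0}. (0, 0): f_x = -3 ≠ 0.
  x = 1: f_y(1, y) = 6*y**2 + 2*y; vanishes at y ∈ {0}. (1, 0): f_x = 0, f = 0 — SINGULAR.
  x = 2: f_y(2, y) = 6*y**2 + 6*y; vanishes at y ∈ {-1, 0}. (2, -1): f_x = -1 ≠ 0; (2, 0): f_x = -3 ≠ 0.
  x = 3: f_y(3, y) = 6*y**2 + 10*y; vanishes at y ∈ {0}. (3, 0): f_x = -12 ≠ 0.
  x = 4: f_y(4, y) = 6*y**2 + 14*y; vanishes at y ∈ {0}. (4, 0): f_x = -27 ≠ 0.
Only singular point on the grid: (1, 0).
Classify: substitute x = 1 + u, y = 0 + v and expand: f = -u**3 + 2*u*v**2 + 2*v**3 + v**2.
No constant or linear terms (consistent with a singular point). Quadratic part: v**2. Cubic part: -u**3 + 2*u*v**2 + 2*v**3.
The quadratic part v**2 is a perfect square, so there is a single (double) tangent line v = 0, i.e. y = 0. Restricting the cubic part to that line (v = 0) leaves -u**3 ≠ 0, so f is not divisible by v and the branch is v² ≈ u**3 to lowest order — this is a cusp.
Classification: cusp.


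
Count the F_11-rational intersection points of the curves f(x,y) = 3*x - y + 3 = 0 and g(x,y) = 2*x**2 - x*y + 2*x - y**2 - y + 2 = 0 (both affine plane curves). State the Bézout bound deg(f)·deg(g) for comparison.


Common zeros: ∅; count = 0; Bézout bound = 2.

deg(f) = 1, deg(g) = 2, so Bézout bound = 2.
Scan x ∈ F_11. For each x, list the y ∈ F_11 with f(x, y) ≡ 0 and those with g(x, y) ≡ 0 (mod 11); the common zeros in that column are the intersection.
  x = 0: f ≡ 0 at y ∈ {3}; g ≡ 0 at y ∈ {1, 9}; common: ∅.
  x = 1: f ≡ 0 at y ∈ {6}; g ≡ 0 at y ∈ ∅; common: ∅.
  x = 2: f ≡ 0 at y ∈ {9}; g ≡ 0 at y ∈ ∅; common: ∅.
  x = 3: f ≡ 0 at y ∈ {1}; g ≡ 0 at y ∈ ∅; common: ∅.
  x = 4: f ≡ 0 at y ∈ {4}; g ≡ 0 at y ∈ ∅; common: ∅.
  x = 5: f ≡ 0 at y ∈ {7}; g ≡ 0 at y ∈ {1, 4}; common: ∅.
  x = 6: f ≡ 0 at y ∈ {10}; g ≡ 0 at y ∈ ∅; common: ∅.
  x = 7: f ≡ 0 at y ∈ {2}; g ≡ 0 at y ∈ {4, 10}; common: ∅.
  x = 8: f ≡ 0 at y ∈ {5}; g ≡ 0 at y ∈ {3, 10}; common: ∅.
  x = 9: f ≡ 0 at y ∈ {8}; g ≡ 0 at y ∈ {3, 9}; common: ∅.
  x = 10: f ≡ 0 at y ∈ {0}; g ≡ 0 at y ∈ ∅; common: ∅.
Collecting: common zeros = ∅, so the count is 0.
Comparison with the Bézout bound: 0 ≤ 2 = deg(f)·deg(g), as expected for curves with no common component (the affine F_11-count falls short of the bound because intersections may lie at infinity, over extension fields, or carry multiplicity).


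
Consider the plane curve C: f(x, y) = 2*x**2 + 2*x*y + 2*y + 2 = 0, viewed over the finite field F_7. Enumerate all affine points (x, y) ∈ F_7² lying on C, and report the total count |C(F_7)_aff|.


Affine F_7-points: {(0, 6), (1, 6), (2, 3), (3, 1), (4, 5), (5, 5)}; count = 6.

For each of the 49 pairs (x, y) ∈ F_7², evaluate f(x, y) mod 7. Record the zeros.
  x = 0: [0↦2, 1↦4, 2↦6, 3↦1, 4↦3, 5↦5, 6↦0]  zeros at y ∈ {6}
  x = 1: [0↦4, 1↦1, 2↦5, 3↦2, 4↦6, 5↦3, 6↦0]  zeros at y ∈ {6}
  x = 2: [0↦3, 1↦2, 2↦1, 3↦0, 4↦6, 5↦5, 6↦4]  zeros at y ∈ {3}
  x = 3: [0↦6, 1↦0, 2↦1, 3↦2, 4↦3, 5↦4, 6↦5]  zeros at y ∈ {1}
  x = 4: [0↦6, 1↦2, 2↦5, 3↦1, 4↦4, 5↦0, 6↦3]  zeros at y ∈ {5}
  x = 5: [0↦3, 1↦1, 2↦6, 3↦4, 4↦2, 5↦0, 6↦5]  zeros at y ∈ {5}
  x = 6: [0↦4, 1↦4, 2↦4, 3↦4, 4↦4, 5↦4, 6↦4]  zeros at y ∈ ∅
Collecting zeros: affine points = {(0, 6), (1, 6), (2, 3), (3, 1), (4, 5), (5, 5)}.
Total count |C(F_7)_aff| = 6.


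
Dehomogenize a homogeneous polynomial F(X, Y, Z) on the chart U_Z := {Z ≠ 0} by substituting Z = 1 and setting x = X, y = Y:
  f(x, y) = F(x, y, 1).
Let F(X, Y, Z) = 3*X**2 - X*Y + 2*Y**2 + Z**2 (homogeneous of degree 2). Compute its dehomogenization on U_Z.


f(x, y) = 3*x**2 - x*y + 2*y**2 + 1

On U_Z we set Z = 1. Each monomial c·X^i·Y^j·Z^k in F becomes c·x^i·y^j·1^k = c·x^i·y^j.
Substituting Z = 1: F(X, Y, 1) = 3*x**2 - x*y + 2*y**2 + 1.
Note: deg(f) ≤ deg(F) = 2; strict inequality happens when F is divisible by Z (lost terms).


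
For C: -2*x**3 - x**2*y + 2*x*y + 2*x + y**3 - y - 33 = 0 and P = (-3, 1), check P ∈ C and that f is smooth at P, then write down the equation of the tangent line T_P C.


Tangent line at P: -44*x - 13*y - 119 = 0.

Step 1: f(-3, 1) = 0, so P lies on C.
Step 2: partial derivatives
  f_x(x, y) = -6*x**2 - 2*x*y + 2*y + 2, f_y(x, y) = -x**2 + 2*x + 3*y**2 - 1.
  f_x(P) = -44, f_y(P) = -13 (gradient nonzero, so P is smooth).
Step 3: tangent line at P: -44·(x − -3) + -13·(y − 1) = 0.
Expanding: -44*x - 13*y - 119 = 0.


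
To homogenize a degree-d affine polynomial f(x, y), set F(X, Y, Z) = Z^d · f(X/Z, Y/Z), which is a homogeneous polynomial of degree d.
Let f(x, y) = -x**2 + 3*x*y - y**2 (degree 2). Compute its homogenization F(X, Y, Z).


F(X, Y, Z) = -X**2 + 3*X*Y - Y**2

deg(f) = 2.
Substitute x = X/Z, y = Y/Z into f, then multiply by Z^2.
  monomial -1·x^2·y^0 ↦ -1·X^2·Y^0·Z^0.
  monomial 3·x^1·y^1 ↦ 3·X^1·Y^1·Z^0.
  monomial -1·x^0·y^2 ↦ -1·X^0·Y^2·Z^0.
Collecting: F(X, Y, Z) = -X**2 + 3*X*Y - Y**2.


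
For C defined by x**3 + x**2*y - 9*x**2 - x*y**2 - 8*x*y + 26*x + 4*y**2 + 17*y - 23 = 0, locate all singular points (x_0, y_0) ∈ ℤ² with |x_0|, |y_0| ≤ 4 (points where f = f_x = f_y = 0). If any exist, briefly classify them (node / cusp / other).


Singular points: {(3, -1)}; classification: node.

Compute partial derivatives:
  f_x = 3*x**2 + 2*x*y - 18*x - y**2 - 8*y + 26.
  f_y = x**2 - 2*x*y - 8*x + 8*y + 17.
Scan x_0 ∈ {−4, ..., 4}. For each x_0, f_y(x_0, y) is a polynomial in y; find its integer roots y ∈ {−4, ..., 4}, then test f_x and f at those candidates.
  x = -4: f_y(-4, y) = 16*y + 65; no integer root y with |y| ≤ 4.
  x = -3: f_y(-3, y) = 14*y + 50; no integer root y with |y| ≤ 4.
  x = -2: f_y(-2, y) = 12*y + 37; no integer root y with |y| ≤ 4.
  x = -1: f_y(-1, y) = 10*y + 26; no integer root y with |y| ≤ 4.
  x = 0: f_y(0, y) = 8*y + 17; no integer root y with |y| ≤ 4.
  x = 1: f_y(1, y) = 6*y + 10; no integer root y with |y| ≤ 4.
  x = 2: f_y(2, y) = 4*y + 5; no integer root y with |y| ≤ 4.
  x = 3: f_y(3, y) = 2*y + 2; vanishes at y ∈ {-1}. (3, -1): f_x = 0, f = 0 — SINGULAR.
  x = 4: f_y(4, y) = 1; no integer root y with |y| ≤ 4.
Only singular point on the grid: (3, -1).
Classify: substitute x = 3 + u, y = -1 + v and expand: f = u**3 + u**2*v - u**2 - u*v**2 + v**2.
No constant or linear terms (consistent with a singular point). Quadratic part: -u**2 + v**2. Cubic part: u**3 + u**2*v - u*v**2.
The quadratic part v**2 - u**2 = (v − u)(v + u) splits into two distinct linear factors, so there are two distinct tangent lines y − -1 = ±(x − 3) — this is a node (ordinary double point).
Classification: node.


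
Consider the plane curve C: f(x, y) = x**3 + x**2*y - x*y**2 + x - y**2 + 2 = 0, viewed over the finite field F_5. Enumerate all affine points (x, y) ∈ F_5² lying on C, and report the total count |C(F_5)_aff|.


Affine F_5-points: {(2, 4), (4, 0)}; count = 2.

For each of the 25 pairs (x, y) ∈ F_5², evaluate f(x, y) mod 5. Record the zeros.
  x = 0: [0↦2, 1↦1, 2↦3, 3↦3, 4↦1]  zeros at y ∈ ∅
  x = 1: [0↦4, 1↦3, 2↦3, 3↦4, 4↦1]  zeros at y ∈ ∅
  x = 2: [0↦2, 1↦3, 2↦3, 3↦2, 4↦0]  zeros at y ∈ {4}
  x = 3: [0↦2, 1↦2, 2↦4, 3↦3, 4↦4]  zeros at y ∈ ∅
  x = 4: [0↦0, 1↦1, 2↦2, 3↦3, 4↦4]  zeros at y ∈ {0}
Collecting zeros: affine points = {(2, 4), (4, 0)}.
Total count |C(F_5)_aff| = 2.


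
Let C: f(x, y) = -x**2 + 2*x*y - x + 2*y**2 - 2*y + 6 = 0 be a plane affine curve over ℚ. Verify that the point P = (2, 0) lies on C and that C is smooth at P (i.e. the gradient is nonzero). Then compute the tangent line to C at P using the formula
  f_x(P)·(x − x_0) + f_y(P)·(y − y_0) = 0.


Tangent line at P: -5*x + 2*y + 10 = 0.

Step 1: f(2, 0) = 0, so P lies on C.
Step 2: partial derivatives
  f_x(x, y) = -2*x + 2*y - 1, f_y(x, y) = 2*x + 4*y - 2.
  f_x(P) = -5, f_y(P) = 2 (gradient nonzero, so P is smooth).
Step 3: tangent line at P: -5·(x − 2) + 2·(y − 0) = 0.
Expanding: -5*x + 2*y + 10 = 0.


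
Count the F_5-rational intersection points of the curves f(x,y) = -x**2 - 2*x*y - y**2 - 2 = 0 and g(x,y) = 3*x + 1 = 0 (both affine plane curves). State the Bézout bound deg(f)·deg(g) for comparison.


Common zeros: ∅; count = 0; Bézout bound = 2.

deg(f) = 2, deg(g) = 1, so Bézout bound = 2.
Scan x ∈ F_5. For each x, list the y ∈ F_5 with f(x, y) ≡ 0 and those with g(x, y) ≡ 0 (mod 5); the common zeros in that column are the intersection.
  x = 0: f ≡ 0 at y ∈ ∅; g ≡ 0 at y ∈ ∅; common: ∅.
  x = 1: f ≡ 0 at y ∈ ∅; g ≡ 0 at y ∈ ∅; common: ∅.
  x = 2: f ≡ 0 at y ∈ ∅; g ≡ 0 at y ∈ ∅; common: ∅.
  x = 3: f ≡ 0 at y ∈ ∅; g ≡ 0 at y ∈ {0, 1, 2, 3, 4}; common: ∅.
  x = 4: f ≡ 0 at y ∈ ∅; g ≡ 0 at y ∈ ∅; common: ∅.
Collecting: common zeros = ∅, so the count is 0.
Comparison with the Bézout bound: 0 ≤ 2 = deg(f)·deg(g), as expected for curves with no common component (the affine F_5-count falls short of the bound because intersections may lie at infinity, over extension fields, or carry multiplicity).
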